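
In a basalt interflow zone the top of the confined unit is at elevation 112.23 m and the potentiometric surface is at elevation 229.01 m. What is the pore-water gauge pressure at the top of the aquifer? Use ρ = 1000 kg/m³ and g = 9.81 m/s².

Pressure head at the aquifer top: ψ = h − z = 229.01 − 112.23 = 116.78 m.
P = ρgψ = 1000 × 9.81 × 116.78 = 1145612 Pa ≈ 1150 kPa.

P ≈ 1150 kPa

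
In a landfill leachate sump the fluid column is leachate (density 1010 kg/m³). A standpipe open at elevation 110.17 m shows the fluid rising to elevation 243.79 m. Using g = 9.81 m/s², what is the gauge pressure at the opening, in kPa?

P ≈ 1320 kPa

Pressure head ψ = h − z = 243.79 − 110.17 = 133.62 m.
P = ρgψ = 1010 × 9.81 × 133.62 = 1323920 Pa ≈ 1320 kPa.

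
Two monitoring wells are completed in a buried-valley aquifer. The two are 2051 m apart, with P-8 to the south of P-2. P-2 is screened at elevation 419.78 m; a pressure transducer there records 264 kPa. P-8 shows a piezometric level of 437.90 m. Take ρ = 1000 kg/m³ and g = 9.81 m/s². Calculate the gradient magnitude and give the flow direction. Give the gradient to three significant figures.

Pressure head at P-2: ψ = P/(ρg) = 264×1000 / (1000 × 9.81) = 26.91 m.
Total head at P-2: h = z + ψ = 419.78 + 26.91 = 446.69 m.
Total head at P-8: h = 437.90 m (water level in the piezometer is the total head).
Head difference: h(P-2) − h(P-8) = 446.69 − 437.90 = 8.79 m.
Hydraulic gradient: i = |Δh| / L = 8.79 / 2051 = 0.00429.
Flow is from higher to lower head: from P-2 toward P-8, i.e. toward the south.

i ≈ 0.00429; groundwater flows toward the south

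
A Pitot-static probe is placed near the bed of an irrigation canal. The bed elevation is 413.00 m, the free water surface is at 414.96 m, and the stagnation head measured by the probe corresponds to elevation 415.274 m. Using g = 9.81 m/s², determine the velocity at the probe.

v ≈ 2.48 m/s

Near the bed, under hydrostatic conditions, the piezometric head (z + ψ) equals the free-surface elevation, 414.96 m.
Velocity head = total − piezometric = 415.274 − 414.96 = 0.314 m.
v = √(2g·h_v) = √(2 × 9.81 × 0.314) = 2.48 m/s.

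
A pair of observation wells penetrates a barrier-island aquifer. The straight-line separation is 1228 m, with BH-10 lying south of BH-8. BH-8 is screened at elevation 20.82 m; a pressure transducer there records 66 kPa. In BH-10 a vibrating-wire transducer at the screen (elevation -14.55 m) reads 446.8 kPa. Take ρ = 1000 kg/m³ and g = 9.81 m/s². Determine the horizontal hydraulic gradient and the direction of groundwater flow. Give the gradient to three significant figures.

i ≈ 0.00281; groundwater flows toward the north

Pressure head at BH-8: ψ = P/(ρg) = 66×1000 / (1000 × 9.81) = 6.73 m.
Total head at BH-8: h = z + ψ = 20.82 + 6.73 = 27.55 m.
Pressure head at BH-10: ψ = P/(ρg) = 446.8×1000 / (1000 × 9.81) = 45.55 m.
Total head at BH-10: h = z + ψ = -14.55 + 45.55 = 31.00 m.
Head difference: h(BH-8) − h(BH-10) = 27.55 − 31.00 = -3.45 m.
Hydraulic gradient: i = |Δh| / L = 3.45 / 1228 = 0.00281.
Flow is from higher to lower head: from BH-10 toward BH-8, i.e. toward the north.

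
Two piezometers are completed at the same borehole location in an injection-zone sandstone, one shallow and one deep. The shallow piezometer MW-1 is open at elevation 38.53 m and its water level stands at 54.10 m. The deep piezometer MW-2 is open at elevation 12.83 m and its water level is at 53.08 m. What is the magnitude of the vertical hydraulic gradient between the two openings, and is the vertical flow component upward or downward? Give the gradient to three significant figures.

Total head at MW-1: h = 54.10 m (water level in the standpipe).
Total head at MW-2: h = 53.08 m.
Δh = h(MW-1) − h(MW-2) = 54.10 − 53.08 = 1.02 m.
Vertical separation Δz = 38.53 − 12.83 = 25.70 m.
|i_v| = |Δh| / Δz = 1.02 / 25.70 = 0.0397.
Head is higher in the shallow piezometer, so vertical flow is downward (recharge condition).

|i_v| ≈ 0.0397; vertical flow is downward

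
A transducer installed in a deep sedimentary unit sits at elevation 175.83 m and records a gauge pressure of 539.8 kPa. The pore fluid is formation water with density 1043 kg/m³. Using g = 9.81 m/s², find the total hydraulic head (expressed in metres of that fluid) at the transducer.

ψ = P/(ρg) = 539.8×1000 / (1043 × 9.81) = 52.76 m.
h = z + ψ = 175.83 + 52.76 = 228.59 m.

h ≈ 228.59 m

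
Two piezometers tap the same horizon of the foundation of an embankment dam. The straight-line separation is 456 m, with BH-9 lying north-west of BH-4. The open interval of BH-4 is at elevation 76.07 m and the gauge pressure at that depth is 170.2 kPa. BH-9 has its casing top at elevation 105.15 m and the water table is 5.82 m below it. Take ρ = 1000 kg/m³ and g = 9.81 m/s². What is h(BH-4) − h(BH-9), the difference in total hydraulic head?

Pressure head at BH-4: ψ = P/(ρg) = 170.2×1000 / (1000 × 9.81) = 17.35 m.
Total head at BH-4: h = z + ψ = 76.07 + 17.35 = 93.42 m.
Total head at BH-9: h = 105.15 − 5.82 = 99.33 m.
Head difference: h(BH-4) − h(BH-9) = 93.42 − 99.33 = -5.91 m.

Δh ≈ -5.91 m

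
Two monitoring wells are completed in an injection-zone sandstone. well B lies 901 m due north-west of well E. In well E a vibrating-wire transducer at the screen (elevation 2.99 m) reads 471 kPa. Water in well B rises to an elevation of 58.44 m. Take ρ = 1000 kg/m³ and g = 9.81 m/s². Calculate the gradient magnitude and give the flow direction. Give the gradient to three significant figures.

Pressure head at well E: ψ = P/(ρg) = 471×1000 / (1000 × 9.81) = 48.01 m.
Total head at well E: h = z + ψ = 2.99 + 48.01 = 51.00 m.
Total head at well B: h = 58.44 m (water level in the piezometer is the total head).
Head difference: h(well E) − h(well B) = 51.00 − 58.44 = -7.44 m.
Hydraulic gradient: i = |Δh| / L = 7.44 / 901 = 0.00826.
Flow is from higher to lower head: from well B toward well E, i.e. toward the south-east.

i ≈ 0.00826; groundwater flows toward the south-east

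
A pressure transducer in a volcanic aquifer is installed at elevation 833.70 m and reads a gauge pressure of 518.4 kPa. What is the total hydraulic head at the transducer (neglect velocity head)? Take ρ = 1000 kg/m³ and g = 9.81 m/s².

ψ = P/(ρg) = 518.4×1000 / (1000 × 9.81) = 52.84 m.
h = z + ψ = 833.70 + 52.84 = 886.54 m.

h ≈ 886.54 m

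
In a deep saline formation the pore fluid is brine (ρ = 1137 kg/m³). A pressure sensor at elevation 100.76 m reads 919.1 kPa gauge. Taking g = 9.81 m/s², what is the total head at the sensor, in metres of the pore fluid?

h ≈ 183.16 m

ψ = P/(ρg) = 919.1×1000 / (1137 × 9.81) = 82.40 m.
h = z + ψ = 100.76 + 82.40 = 183.16 m.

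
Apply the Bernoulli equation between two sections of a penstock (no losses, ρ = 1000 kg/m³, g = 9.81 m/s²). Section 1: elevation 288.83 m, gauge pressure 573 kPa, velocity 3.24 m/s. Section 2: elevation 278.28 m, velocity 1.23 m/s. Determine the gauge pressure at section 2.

P₂ ≈ 681 kPa

Pressure head at 1: ψ₁ = P₁/(ρg) = 573×1000 / (1000 × 9.81) = 58.41 m.
Velocity heads: v₁²/2g = 3.24²/19.62 = 0.535 m; v₂²/2g = 1.23²/19.62 = 0.077 m.
Total head H = z₁ + ψ₁ + v₁²/2g = 288.83 + 58.41 + 0.535 = 347.78 m.
ψ₂ = H − z₂ − v₂²/2g = 347.78 − 278.28 − 0.077 = 69.42 m.
P₂ = ρgψ₂ = 1000 × 9.81 × 69.42 ≈ 681 kPa.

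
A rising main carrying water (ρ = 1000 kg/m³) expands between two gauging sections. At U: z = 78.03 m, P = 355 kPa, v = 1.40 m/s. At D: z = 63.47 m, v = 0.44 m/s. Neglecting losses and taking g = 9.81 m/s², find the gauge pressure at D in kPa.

Pressure head at U: ψ₁ = P₁/(ρg) = 355×1000 / (1000 × 9.81) = 36.19 m.
Velocity heads: v₁²/2g = 1.40²/19.62 = 0.100 m; v₂²/2g = 0.44²/19.62 = 0.010 m.
Total head H = z₁ + ψ₁ + v₁²/2g = 78.03 + 36.19 + 0.100 = 114.32 m.
ψ₂ = H − z₂ − v₂²/2g = 114.32 − 63.47 − 0.010 = 50.84 m.
P₂ = ρgψ₂ = 1000 × 9.81 × 50.84 ≈ 499 kPa.

P₂ ≈ 499 kPa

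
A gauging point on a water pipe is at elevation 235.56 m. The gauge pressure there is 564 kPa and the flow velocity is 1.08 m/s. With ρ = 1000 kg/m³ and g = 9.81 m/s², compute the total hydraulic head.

h ≈ 293.11 m

Pressure head ψ = P/(ρg) = 564×1000 / (1000 × 9.81) = 57.49 m.
Velocity head = v²/(2g) = 1.08² / (2 × 9.81) = 0.059 m.
h = z + ψ + v²/(2g) = 235.56 + 57.49 + 0.059 = 293.11 m.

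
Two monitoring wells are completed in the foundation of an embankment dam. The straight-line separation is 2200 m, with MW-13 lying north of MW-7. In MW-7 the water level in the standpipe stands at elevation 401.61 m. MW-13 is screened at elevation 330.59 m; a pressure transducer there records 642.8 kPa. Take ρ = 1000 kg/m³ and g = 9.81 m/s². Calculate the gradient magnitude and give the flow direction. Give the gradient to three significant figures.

i ≈ 0.00250; groundwater flows toward the north

Total head at MW-7: h = 401.61 m (water level in the piezometer is the total head).
Pressure head at MW-13: ψ = P/(ρg) = 642.8×1000 / (1000 × 9.81) = 65.52 m.
Total head at MW-13: h = z + ψ = 330.59 + 65.52 = 396.11 m.
Head difference: h(MW-7) − h(MW-13) = 401.61 − 396.11 = 5.50 m.
Hydraulic gradient: i = |Δh| / L = 5.50 / 2200 = 0.00250.
Flow is from higher to lower head: from MW-7 toward MW-13, i.e. toward the north.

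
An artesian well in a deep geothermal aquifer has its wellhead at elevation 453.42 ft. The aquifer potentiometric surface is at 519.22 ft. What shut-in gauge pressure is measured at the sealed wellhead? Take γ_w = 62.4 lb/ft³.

P ≈ 28.5 psi

Head above the cap: Δh = 519.22 − 453.42 = 65.80 ft.
P = γΔh/144 = 62.4 × 65.80 / 144 = 28.5 psi.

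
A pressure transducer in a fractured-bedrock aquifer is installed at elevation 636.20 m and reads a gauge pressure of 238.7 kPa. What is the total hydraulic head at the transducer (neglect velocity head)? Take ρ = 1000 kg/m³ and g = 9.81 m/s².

ψ = P/(ρg) = 238.7×1000 / (1000 × 9.81) = 24.33 m.
h = z + ψ = 636.20 + 24.33 = 660.53 m.

h ≈ 660.53 m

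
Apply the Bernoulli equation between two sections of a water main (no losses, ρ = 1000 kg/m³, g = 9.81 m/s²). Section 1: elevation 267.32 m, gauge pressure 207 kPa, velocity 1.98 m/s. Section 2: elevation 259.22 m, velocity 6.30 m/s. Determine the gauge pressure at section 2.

P₂ ≈ 269 kPa

Pressure head at 1: ψ₁ = P₁/(ρg) = 207×1000 / (1000 × 9.81) = 21.10 m.
Velocity heads: v₁²/2g = 1.98²/19.62 = 0.200 m; v₂²/2g = 6.30²/19.62 = 2.023 m.
Total head H = z₁ + ψ₁ + v₁²/2g = 267.32 + 21.10 + 0.200 = 288.62 m.
ψ₂ = H − z₂ − v₂²/2g = 288.62 − 259.22 − 2.023 = 27.38 m.
P₂ = ρgψ₂ = 1000 × 9.81 × 27.38 ≈ 269 kPa.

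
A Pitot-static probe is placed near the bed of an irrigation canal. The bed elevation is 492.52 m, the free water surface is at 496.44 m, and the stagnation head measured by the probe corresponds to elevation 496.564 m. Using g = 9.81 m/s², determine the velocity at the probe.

Near the bed, under hydrostatic conditions, the piezometric head (z + ψ) equals the free-surface elevation, 496.44 m.
Velocity head = total − piezometric = 496.564 − 496.44 = 0.124 m.
v = √(2g·h_v) = √(2 × 9.81 × 0.124) = 1.56 m/s.

v ≈ 1.56 m/s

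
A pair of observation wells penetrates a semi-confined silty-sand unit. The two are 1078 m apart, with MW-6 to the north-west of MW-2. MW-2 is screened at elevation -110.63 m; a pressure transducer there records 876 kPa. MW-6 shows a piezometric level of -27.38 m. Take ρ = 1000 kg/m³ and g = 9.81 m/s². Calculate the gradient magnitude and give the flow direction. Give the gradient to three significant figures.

i ≈ 0.00561; groundwater flows toward the north-west

Pressure head at MW-2: ψ = P/(ρg) = 876×1000 / (1000 × 9.81) = 89.30 m.
Total head at MW-2: h = z + ψ = -110.63 + 89.30 = -21.33 m.
Total head at MW-6: h = -27.38 m (water level in the piezometer is the total head).
Head difference: h(MW-2) − h(MW-6) = -21.33 − (-27.38) = 6.05 m.
Hydraulic gradient: i = |Δh| / L = 6.05 / 1078 = 0.00561.
Flow is from higher to lower head: from MW-2 toward MW-6, i.e. toward the north-west.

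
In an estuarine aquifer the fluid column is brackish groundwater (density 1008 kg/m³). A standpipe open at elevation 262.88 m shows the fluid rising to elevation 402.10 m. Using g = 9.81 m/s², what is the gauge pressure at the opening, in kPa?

Pressure head ψ = h − z = 402.10 − 262.88 = 139.22 m.
P = ρgψ = 1008 × 9.81 × 139.22 = 1376674 Pa ≈ 1380 kPa.

P ≈ 1380 kPa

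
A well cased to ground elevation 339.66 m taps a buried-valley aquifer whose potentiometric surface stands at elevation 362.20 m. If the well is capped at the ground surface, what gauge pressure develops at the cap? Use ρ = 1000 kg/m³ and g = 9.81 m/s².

Head above the cap: Δh = 362.20 − 339.66 = 22.54 m.
P = ρgΔh = 1000 × 9.81 × 22.54 = 221117 Pa ≈ 221 kPa.

P ≈ 221 kPa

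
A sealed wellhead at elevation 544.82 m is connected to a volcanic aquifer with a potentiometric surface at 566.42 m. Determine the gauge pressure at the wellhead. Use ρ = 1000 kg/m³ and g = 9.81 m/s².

Head above the cap: Δh = 566.42 − 544.82 = 21.60 m.
P = ρgΔh = 1000 × 9.81 × 21.60 = 211896 Pa ≈ 212 kPa.

P ≈ 212 kPa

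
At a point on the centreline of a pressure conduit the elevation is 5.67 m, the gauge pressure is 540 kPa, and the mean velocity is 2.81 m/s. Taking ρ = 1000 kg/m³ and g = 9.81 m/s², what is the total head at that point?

Pressure head ψ = P/(ρg) = 540×1000 / (1000 × 9.81) = 55.05 m.
Velocity head = v²/(2g) = 2.81² / (2 × 9.81) = 0.402 m.
h = z + ψ + v²/(2g) = 5.67 + 55.05 + 0.402 = 61.12 m.

h ≈ 61.12 m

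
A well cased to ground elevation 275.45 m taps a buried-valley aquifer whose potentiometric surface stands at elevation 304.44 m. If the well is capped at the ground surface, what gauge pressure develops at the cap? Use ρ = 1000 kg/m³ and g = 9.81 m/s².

Head above the cap: Δh = 304.44 − 275.45 = 28.99 m.
P = ρgΔh = 1000 × 9.81 × 28.99 = 284392 Pa ≈ 284 kPa.

P ≈ 284 kPa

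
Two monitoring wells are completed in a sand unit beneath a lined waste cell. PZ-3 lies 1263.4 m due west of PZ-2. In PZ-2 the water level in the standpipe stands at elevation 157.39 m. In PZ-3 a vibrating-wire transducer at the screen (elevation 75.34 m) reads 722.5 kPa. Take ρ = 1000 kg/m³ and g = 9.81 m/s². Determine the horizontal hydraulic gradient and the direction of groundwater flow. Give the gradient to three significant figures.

i ≈ 0.00665; groundwater flows toward the west

Total head at PZ-2: h = 157.39 m (water level in the piezometer is the total head).
Pressure head at PZ-3: ψ = P/(ρg) = 722.5×1000 / (1000 × 9.81) = 73.65 m.
Total head at PZ-3: h = z + ψ = 75.34 + 73.65 = 148.99 m.
Head difference: h(PZ-2) − h(PZ-3) = 157.39 − 148.99 = 8.40 m.
Hydraulic gradient: i = |Δh| / L = 8.40 / 1263.4 = 0.00665.
Flow is from higher to lower head: from PZ-2 toward PZ-3, i.e. toward the west.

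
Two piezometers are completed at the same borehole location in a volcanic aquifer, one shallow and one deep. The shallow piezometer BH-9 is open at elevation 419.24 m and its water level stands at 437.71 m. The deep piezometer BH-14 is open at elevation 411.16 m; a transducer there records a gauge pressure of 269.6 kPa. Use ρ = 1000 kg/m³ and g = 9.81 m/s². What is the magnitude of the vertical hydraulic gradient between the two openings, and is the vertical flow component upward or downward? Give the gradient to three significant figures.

|i_v| ≈ 0.115; vertical flow is upward

Total head at BH-9: h = 437.71 m (water level in the standpipe).
Pressure head at BH-14: ψ = P/(ρg) = 269.6×1000 / (1000 × 9.81) = 27.48 m.
Total head at BH-14: h = z + ψ = 411.16 + 27.48 = 438.64 m.
Δh = h(BH-9) − h(BH-14) = 437.71 − 438.64 = -0.93 m.
Vertical separation Δz = 419.24 − 411.16 = 8.08 m.
|i_v| = |Δh| / Δz = 0.93 / 8.08 = 0.115.
Head is higher in the deep piezometer, so vertical flow is upward (discharge condition).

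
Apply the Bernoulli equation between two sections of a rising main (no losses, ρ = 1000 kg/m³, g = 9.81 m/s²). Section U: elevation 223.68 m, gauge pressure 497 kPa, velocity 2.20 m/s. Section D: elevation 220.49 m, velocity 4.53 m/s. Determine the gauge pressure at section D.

P₂ ≈ 520 kPa

Pressure head at U: ψ₁ = P₁/(ρg) = 497×1000 / (1000 × 9.81) = 50.66 m.
Velocity heads: v₁²/2g = 2.20²/19.62 = 0.247 m; v₂²/2g = 4.53²/19.62 = 1.046 m.
Total head H = z₁ + ψ₁ + v₁²/2g = 223.68 + 50.66 + 0.247 = 274.59 m.
ψ₂ = H − z₂ − v₂²/2g = 274.59 − 220.49 − 1.046 = 53.05 m.
P₂ = ρgψ₂ = 1000 × 9.81 × 53.05 ≈ 520 kPa.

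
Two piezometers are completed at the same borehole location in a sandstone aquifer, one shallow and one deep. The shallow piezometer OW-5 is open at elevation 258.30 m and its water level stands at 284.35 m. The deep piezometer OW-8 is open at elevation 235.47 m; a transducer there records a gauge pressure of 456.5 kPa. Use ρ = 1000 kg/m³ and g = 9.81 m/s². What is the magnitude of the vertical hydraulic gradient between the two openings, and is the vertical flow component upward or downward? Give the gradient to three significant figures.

|i_v| ≈ 0.103; vertical flow is downward

Total head at OW-5: h = 284.35 m (water level in the standpipe).
Pressure head at OW-8: ψ = P/(ρg) = 456.5×1000 / (1000 × 9.81) = 46.53 m.
Total head at OW-8: h = z + ψ = 235.47 + 46.53 = 282.00 m.
Δh = h(OW-5) − h(OW-8) = 284.35 − 282.00 = 2.35 m.
Vertical separation Δz = 258.30 − 235.47 = 22.83 m.
|i_v| = |Δh| / Δz = 2.35 / 22.83 = 0.103.
Head is higher in the shallow piezometer, so vertical flow is downward (recharge condition).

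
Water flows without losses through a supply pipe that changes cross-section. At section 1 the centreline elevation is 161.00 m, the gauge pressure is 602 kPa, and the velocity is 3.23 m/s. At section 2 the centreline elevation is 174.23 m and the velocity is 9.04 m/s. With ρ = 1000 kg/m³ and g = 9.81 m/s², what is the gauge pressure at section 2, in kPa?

P₂ ≈ 437 kPa

Pressure head at 1: ψ₁ = P₁/(ρg) = 602×1000 / (1000 × 9.81) = 61.37 m.
Velocity heads: v₁²/2g = 3.23²/19.62 = 0.532 m; v₂²/2g = 9.04²/19.62 = 4.165 m.
Total head H = z₁ + ψ₁ + v₁²/2g = 161.00 + 61.37 + 0.532 = 222.90 m.
ψ₂ = H − z₂ − v₂²/2g = 222.90 − 174.23 − 4.165 = 44.51 m.
P₂ = ρgψ₂ = 1000 × 9.81 × 44.51 ≈ 437 kPa.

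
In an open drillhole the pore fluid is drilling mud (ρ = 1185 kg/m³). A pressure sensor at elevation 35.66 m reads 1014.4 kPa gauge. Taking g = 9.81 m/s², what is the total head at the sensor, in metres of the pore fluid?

h ≈ 122.92 m

ψ = P/(ρg) = 1014.4×1000 / (1185 × 9.81) = 87.26 m.
h = z + ψ = 35.66 + 87.26 = 122.92 m.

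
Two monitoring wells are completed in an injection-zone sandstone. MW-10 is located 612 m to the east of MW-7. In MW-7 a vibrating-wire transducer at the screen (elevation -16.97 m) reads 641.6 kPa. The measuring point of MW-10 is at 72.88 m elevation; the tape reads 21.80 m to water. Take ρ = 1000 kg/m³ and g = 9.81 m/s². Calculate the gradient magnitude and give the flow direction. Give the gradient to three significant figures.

Pressure head at MW-7: ψ = P/(ρg) = 641.6×1000 / (1000 × 9.81) = 65.40 m.
Total head at MW-7: h = z + ψ = -16.97 + 65.40 = 48.43 m.
Total head at MW-10: h = 72.88 − 21.80 = 51.08 m.
Head difference: h(MW-7) − h(MW-10) = 48.43 − 51.08 = -2.65 m.
Hydraulic gradient: i = |Δh| / L = 2.65 / 612 = 0.00433.
Flow is from higher to lower head: from MW-10 toward MW-7, i.e. toward the west.

i ≈ 0.00433; groundwater flows toward the west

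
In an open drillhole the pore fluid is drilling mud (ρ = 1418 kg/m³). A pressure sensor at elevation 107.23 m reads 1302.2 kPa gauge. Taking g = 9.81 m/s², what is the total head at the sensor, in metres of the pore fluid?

h ≈ 200.84 m

ψ = P/(ρg) = 1302.2×1000 / (1418 × 9.81) = 93.61 m.
h = z + ψ = 107.23 + 93.61 = 200.84 m.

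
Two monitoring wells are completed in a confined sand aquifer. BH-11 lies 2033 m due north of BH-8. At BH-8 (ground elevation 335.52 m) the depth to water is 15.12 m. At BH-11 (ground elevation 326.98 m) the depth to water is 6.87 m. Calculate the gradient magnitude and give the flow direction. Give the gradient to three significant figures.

i ≈ 0.000143; groundwater flows toward the north

Total head at BH-8: h = 335.52 − 15.12 = 320.40 m.
Total head at BH-11: h = 326.98 − 6.87 = 320.11 m.
Head difference: h(BH-8) − h(BH-11) = 320.40 − 320.11 = 0.29 m.
Hydraulic gradient: i = |Δh| / L = 0.29 / 2033 = 0.000143.
Flow is from higher to lower head: from BH-8 toward BH-11, i.e. toward the north.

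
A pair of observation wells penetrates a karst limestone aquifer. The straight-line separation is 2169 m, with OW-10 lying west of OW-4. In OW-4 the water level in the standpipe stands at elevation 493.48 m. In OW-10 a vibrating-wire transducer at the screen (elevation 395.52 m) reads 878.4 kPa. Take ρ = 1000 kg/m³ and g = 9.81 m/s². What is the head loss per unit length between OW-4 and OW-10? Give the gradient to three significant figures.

Total head at OW-4: h = 493.48 m (water level in the piezometer is the total head).
Pressure head at OW-10: ψ = P/(ρg) = 878.4×1000 / (1000 × 9.81) = 89.54 m.
Total head at OW-10: h = z + ψ = 395.52 + 89.54 = 485.06 m.
Head difference: h(OW-4) − h(OW-10) = 493.48 − 485.06 = 8.42 m.
Hydraulic gradient: i = |Δh| / L = 8.42 / 2169 = 0.00388.

i ≈ 0.00388 m/m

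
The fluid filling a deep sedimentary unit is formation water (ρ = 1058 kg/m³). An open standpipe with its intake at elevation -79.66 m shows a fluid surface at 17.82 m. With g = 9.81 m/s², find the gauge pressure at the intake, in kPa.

P ≈ 1010 kPa

Pressure head ψ = h − z = 17.82 − (-79.66) = 97.48 m.
P = ρgψ = 1058 × 9.81 × 97.48 = 1011743 Pa ≈ 1010 kPa.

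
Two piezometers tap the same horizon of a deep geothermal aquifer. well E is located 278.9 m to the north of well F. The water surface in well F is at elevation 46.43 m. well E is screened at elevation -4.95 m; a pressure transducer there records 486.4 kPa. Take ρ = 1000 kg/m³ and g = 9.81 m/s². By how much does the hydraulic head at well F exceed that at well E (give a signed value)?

Total head at well F: h = 46.43 m (water level in the piezometer is the total head).
Pressure head at well E: ψ = P/(ρg) = 486.4×1000 / (1000 × 9.81) = 49.58 m.
Total head at well E: h = z + ψ = -4.95 + 49.58 = 44.63 m.
Head difference: h(well F) − h(well E) = 46.43 − 44.63 = 1.80 m.

Δh ≈ 1.80 m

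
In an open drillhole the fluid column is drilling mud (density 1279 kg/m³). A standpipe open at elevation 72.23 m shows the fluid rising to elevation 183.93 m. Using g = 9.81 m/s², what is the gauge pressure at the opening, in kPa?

P ≈ 1400 kPa

Pressure head ψ = h − z = 183.93 − 72.23 = 111.70 m.
P = ρgψ = 1279 × 9.81 × 111.70 = 1401499 Pa ≈ 1400 kPa.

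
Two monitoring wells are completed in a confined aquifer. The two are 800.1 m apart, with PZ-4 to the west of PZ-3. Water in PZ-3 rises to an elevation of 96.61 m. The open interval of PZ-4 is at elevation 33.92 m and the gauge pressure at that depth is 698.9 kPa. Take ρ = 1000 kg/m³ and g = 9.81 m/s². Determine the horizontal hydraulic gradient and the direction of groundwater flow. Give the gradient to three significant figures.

i ≈ 0.0107; groundwater flows toward the east

Total head at PZ-3: h = 96.61 m (water level in the piezometer is the total head).
Pressure head at PZ-4: ψ = P/(ρg) = 698.9×1000 / (1000 × 9.81) = 71.24 m.
Total head at PZ-4: h = z + ψ = 33.92 + 71.24 = 105.16 m.
Head difference: h(PZ-3) − h(PZ-4) = 96.61 − 105.16 = -8.55 m.
Hydraulic gradient: i = |Δh| / L = 8.55 / 800.1 = 0.0107.
Flow is from higher to lower head: from PZ-4 toward PZ-3, i.e. toward the east.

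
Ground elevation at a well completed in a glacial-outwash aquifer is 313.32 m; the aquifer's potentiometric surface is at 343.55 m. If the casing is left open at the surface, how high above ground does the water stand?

Water rises to the potentiometric surface, so the rise above ground = 343.55 − 313.32 = 30.23 m.

≈ 30.23 m above ground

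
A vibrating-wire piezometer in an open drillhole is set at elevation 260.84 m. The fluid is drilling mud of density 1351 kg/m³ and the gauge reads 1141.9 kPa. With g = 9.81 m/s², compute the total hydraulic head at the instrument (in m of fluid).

ψ = P/(ρg) = 1141.9×1000 / (1351 × 9.81) = 86.16 m.
h = z + ψ = 260.84 + 86.16 = 347.00 m.

h ≈ 347.00 m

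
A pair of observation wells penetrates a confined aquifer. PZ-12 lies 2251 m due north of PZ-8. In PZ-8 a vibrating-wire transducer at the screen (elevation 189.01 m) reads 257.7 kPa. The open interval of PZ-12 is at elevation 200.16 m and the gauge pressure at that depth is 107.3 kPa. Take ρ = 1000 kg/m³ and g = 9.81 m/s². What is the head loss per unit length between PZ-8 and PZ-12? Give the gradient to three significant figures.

Pressure head at PZ-8: ψ = P/(ρg) = 257.7×1000 / (1000 × 9.81) = 26.27 m.
Total head at PZ-8: h = z + ψ = 189.01 + 26.27 = 215.28 m.
Pressure head at PZ-12: ψ = P/(ρg) = 107.3×1000 / (1000 × 9.81) = 10.94 m.
Total head at PZ-12: h = z + ψ = 200.16 + 10.94 = 211.10 m.
Head difference: h(PZ-8) − h(PZ-12) = 215.28 − 211.10 = 4.18 m.
Hydraulic gradient: i = |Δh| / L = 4.18 / 2251 = 0.00186.

i ≈ 0.00186 m/m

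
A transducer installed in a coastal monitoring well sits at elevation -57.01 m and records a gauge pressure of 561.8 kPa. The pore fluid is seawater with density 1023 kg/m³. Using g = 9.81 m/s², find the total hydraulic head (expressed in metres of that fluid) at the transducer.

h ≈ -1.03 m

ψ = P/(ρg) = 561.8×1000 / (1023 × 9.81) = 55.98 m.
h = z + ψ = -57.01 + 55.98 = -1.03 m.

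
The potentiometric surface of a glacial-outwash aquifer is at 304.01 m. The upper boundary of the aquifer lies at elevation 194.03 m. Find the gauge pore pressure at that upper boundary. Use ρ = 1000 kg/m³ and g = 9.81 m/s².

P ≈ 1080 kPa

Pressure head at the aquifer top: ψ = h − z = 304.01 − 194.03 = 109.98 m.
P = ρgψ = 1000 × 9.81 × 109.98 = 1078904 Pa ≈ 1080 kPa.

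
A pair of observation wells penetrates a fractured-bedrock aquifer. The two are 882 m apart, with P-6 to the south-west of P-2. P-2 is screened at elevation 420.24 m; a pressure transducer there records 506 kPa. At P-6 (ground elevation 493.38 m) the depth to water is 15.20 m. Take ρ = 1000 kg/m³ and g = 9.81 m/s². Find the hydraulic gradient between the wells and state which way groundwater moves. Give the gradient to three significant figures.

Pressure head at P-2: ψ = P/(ρg) = 506×1000 / (1000 × 9.81) = 51.58 m.
Total head at P-2: h = z + ψ = 420.24 + 51.58 = 471.82 m.
Total head at P-6: h = 493.38 − 15.20 = 478.18 m.
Head difference: h(P-2) − h(P-6) = 471.82 − 478.18 = -6.36 m.
Hydraulic gradient: i = |Δh| / L = 6.36 / 882 = 0.00721.
Flow is from higher to lower head: from P-6 toward P-2, i.e. toward the north-east.

i ≈ 0.00721; groundwater flows toward the north-east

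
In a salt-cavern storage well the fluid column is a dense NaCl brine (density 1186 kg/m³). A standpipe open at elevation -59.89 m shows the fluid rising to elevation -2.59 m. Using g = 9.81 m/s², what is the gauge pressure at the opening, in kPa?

Pressure head ψ = h − z = -2.59 − (-59.89) = 57.30 m.
P = ρgψ = 1186 × 9.81 × 57.30 = 666666 Pa ≈ 667 kPa.

P ≈ 667 kPa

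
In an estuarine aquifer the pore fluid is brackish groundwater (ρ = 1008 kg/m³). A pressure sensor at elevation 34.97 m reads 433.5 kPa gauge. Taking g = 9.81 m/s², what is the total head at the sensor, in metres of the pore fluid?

h ≈ 78.81 m

ψ = P/(ρg) = 433.5×1000 / (1008 × 9.81) = 43.84 m.
h = z + ψ = 34.97 + 43.84 = 78.81 m.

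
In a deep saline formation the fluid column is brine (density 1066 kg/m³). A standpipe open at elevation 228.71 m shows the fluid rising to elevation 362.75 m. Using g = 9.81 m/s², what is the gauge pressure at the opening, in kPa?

P ≈ 1400 kPa

Pressure head ψ = h − z = 362.75 − 228.71 = 134.04 m.
P = ρgψ = 1066 × 9.81 × 134.04 = 1401718 Pa ≈ 1400 kPa.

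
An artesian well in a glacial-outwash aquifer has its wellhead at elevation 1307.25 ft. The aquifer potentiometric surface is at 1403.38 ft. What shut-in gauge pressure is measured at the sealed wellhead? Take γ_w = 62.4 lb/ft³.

P ≈ 41.7 psi

Head above the cap: Δh = 1403.38 − 1307.25 = 96.13 ft.
P = γΔh/144 = 62.4 × 96.13 / 144 = 41.7 psi.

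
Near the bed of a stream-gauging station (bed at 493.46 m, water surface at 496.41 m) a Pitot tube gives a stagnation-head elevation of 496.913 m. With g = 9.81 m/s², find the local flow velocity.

Near the bed, under hydrostatic conditions, the piezometric head (z + ψ) equals the free-surface elevation, 496.41 m.
Velocity head = total − piezometric = 496.913 − 496.41 = 0.503 m.
v = √(2g·h_v) = √(2 × 9.81 × 0.503) = 3.14 m/s.

v ≈ 3.14 m/s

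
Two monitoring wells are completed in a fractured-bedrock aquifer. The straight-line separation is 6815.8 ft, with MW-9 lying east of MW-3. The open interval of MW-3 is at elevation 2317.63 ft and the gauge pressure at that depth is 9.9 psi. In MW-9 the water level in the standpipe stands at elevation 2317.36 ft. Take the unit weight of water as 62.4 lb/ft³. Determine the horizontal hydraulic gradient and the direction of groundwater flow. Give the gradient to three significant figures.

i ≈ 0.00339; groundwater flows toward the east

Pressure head at MW-3: ψ = 144·P/γ = 144 × 9.9 / 62.4 = 22.85 ft.
Total head at MW-3: h = z + ψ = 2317.63 + 22.85 = 2340.48 ft.
Total head at MW-9: h = 2317.36 ft (water level in the piezometer is the total head).
Head difference: h(MW-3) − h(MW-9) = 2340.48 − 2317.36 = 23.12 ft.
Hydraulic gradient: i = |Δh| / L = 23.12 / 6815.8 = 0.00339.
Flow is from higher to lower head: from MW-3 toward MW-9, i.e. toward the east.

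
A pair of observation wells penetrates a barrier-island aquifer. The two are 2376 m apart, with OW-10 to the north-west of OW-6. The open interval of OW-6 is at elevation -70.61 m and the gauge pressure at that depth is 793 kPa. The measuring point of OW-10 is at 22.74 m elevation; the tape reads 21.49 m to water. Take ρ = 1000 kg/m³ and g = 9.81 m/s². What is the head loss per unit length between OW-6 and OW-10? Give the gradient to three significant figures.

i ≈ 0.00378 m/m

Pressure head at OW-6: ψ = P/(ρg) = 793×1000 / (1000 × 9.81) = 80.84 m.
Total head at OW-6: h = z + ψ = -70.61 + 80.84 = 10.23 m.
Total head at OW-10: h = 22.74 − 21.49 = 1.25 m.
Head difference: h(OW-6) − h(OW-10) = 10.23 − 1.25 = 8.98 m.
Hydraulic gradient: i = |Δh| / L = 8.98 / 2376 = 0.00378.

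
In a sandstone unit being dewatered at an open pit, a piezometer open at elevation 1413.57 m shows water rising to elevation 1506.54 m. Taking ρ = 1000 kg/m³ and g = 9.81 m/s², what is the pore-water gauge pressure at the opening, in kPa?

P ≈ 912 kPa

Pressure head ψ = h − z = 1506.54 − 1413.57 = 92.97 m.
P = ρgψ = 1000 × 9.81 × 92.97 = 912036 Pa ≈ 912 kPa.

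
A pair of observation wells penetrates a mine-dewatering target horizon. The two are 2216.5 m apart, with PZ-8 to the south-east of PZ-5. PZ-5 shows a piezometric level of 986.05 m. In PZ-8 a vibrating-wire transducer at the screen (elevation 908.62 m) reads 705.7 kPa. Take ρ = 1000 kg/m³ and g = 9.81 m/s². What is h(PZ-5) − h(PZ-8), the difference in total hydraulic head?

Δh ≈ 5.49 m

Total head at PZ-5: h = 986.05 m (water level in the piezometer is the total head).
Pressure head at PZ-8: ψ = P/(ρg) = 705.7×1000 / (1000 × 9.81) = 71.94 m.
Total head at PZ-8: h = z + ψ = 908.62 + 71.94 = 980.56 m.
Head difference: h(PZ-5) − h(PZ-8) = 986.05 − 980.56 = 5.49 m.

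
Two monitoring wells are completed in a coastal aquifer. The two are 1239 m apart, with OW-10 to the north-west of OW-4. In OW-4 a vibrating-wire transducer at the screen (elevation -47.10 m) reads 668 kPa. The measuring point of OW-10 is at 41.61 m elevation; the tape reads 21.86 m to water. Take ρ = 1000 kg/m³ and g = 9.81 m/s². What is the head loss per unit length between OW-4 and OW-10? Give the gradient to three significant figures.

i ≈ 0.00100 m/m

Pressure head at OW-4: ψ = P/(ρg) = 668×1000 / (1000 × 9.81) = 68.09 m.
Total head at OW-4: h = z + ψ = -47.10 + 68.09 = 20.99 m.
Total head at OW-10: h = 41.61 − 21.86 = 19.75 m.
Head difference: h(OW-4) − h(OW-10) = 20.99 − 19.75 = 1.24 m.
Hydraulic gradient: i = |Δh| / L = 1.24 / 1239 = 0.00100.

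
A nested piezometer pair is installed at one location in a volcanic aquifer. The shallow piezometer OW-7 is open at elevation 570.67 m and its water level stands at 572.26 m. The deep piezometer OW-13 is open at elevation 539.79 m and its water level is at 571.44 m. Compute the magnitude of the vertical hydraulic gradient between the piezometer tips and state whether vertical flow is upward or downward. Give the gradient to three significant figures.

|i_v| ≈ 0.0266; vertical flow is downward

Total head at OW-7: h = 572.26 m (water level in the standpipe).
Total head at OW-13: h = 571.44 m.
Δh = h(OW-7) − h(OW-13) = 572.26 − 571.44 = 0.82 m.
Vertical separation Δz = 570.67 − 539.79 = 30.88 m.
|i_v| = |Δh| / Δz = 0.82 / 30.88 = 0.0266.
Head is higher in the shallow piezometer, so vertical flow is downward (recharge condition).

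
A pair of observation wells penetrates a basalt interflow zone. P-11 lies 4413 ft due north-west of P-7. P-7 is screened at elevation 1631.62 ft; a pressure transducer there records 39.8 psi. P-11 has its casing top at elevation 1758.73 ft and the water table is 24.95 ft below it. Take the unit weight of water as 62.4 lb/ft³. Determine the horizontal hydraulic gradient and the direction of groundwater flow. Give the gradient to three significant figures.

i ≈ 0.00234; groundwater flows toward the south-east

Pressure head at P-7: ψ = 144·P/γ = 144 × 39.8 / 62.4 = 91.85 ft.
Total head at P-7: h = z + ψ = 1631.62 + 91.85 = 1723.47 ft.
Total head at P-11: h = 1758.73 − 24.95 = 1733.78 ft.
Head difference: h(P-7) − h(P-11) = 1723.47 − 1733.78 = -10.31 ft.
Hydraulic gradient: i = |Δh| / L = 10.31 / 4413 = 0.00234.
Flow is from higher to lower head: from P-11 toward P-7, i.e. toward the south-east.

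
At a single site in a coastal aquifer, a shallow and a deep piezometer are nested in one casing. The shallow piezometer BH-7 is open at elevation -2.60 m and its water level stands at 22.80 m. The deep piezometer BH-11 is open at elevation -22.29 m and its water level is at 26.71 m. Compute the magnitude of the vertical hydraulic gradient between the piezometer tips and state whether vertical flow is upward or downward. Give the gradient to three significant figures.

Total head at BH-7: h = 22.80 m (water level in the standpipe).
Total head at BH-11: h = 26.71 m.
Δh = h(BH-7) − h(BH-11) = 22.80 − 26.71 = -3.91 m.
Vertical separation Δz = -2.60 − (-22.29) = 19.69 m.
|i_v| = |Δh| / Δz = 3.91 / 19.69 = 0.199.
Head is higher in the deep piezometer, so vertical flow is upward (discharge condition).

|i_v| ≈ 0.199; vertical flow is upward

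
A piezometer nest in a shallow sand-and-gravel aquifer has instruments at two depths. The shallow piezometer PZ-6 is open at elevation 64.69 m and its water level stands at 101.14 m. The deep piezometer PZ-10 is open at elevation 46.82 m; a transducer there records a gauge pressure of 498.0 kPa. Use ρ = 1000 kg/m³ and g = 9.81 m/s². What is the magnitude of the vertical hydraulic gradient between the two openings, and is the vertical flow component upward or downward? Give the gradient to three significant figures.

|i_v| ≈ 0.199; vertical flow is downward

Total head at PZ-6: h = 101.14 m (water level in the standpipe).
Pressure head at PZ-10: ψ = P/(ρg) = 498.0×1000 / (1000 × 9.81) = 50.76 m.
Total head at PZ-10: h = z + ψ = 46.82 + 50.76 = 97.58 m.
Δh = h(PZ-6) − h(PZ-10) = 101.14 − 97.58 = 3.56 m.
Vertical separation Δz = 64.69 − 46.82 = 17.87 m.
|i_v| = |Δh| / Δz = 3.56 / 17.87 = 0.199.
Head is higher in the shallow piezometer, so vertical flow is downward (recharge condition).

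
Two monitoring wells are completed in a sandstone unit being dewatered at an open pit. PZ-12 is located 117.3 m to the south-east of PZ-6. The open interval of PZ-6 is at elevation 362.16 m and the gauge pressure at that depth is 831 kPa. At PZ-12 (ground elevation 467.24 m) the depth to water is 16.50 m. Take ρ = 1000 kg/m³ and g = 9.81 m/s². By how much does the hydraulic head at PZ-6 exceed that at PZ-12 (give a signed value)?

Δh ≈ -3.87 m

Pressure head at PZ-6: ψ = P/(ρg) = 831×1000 / (1000 × 9.81) = 84.71 m.
Total head at PZ-6: h = z + ψ = 362.16 + 84.71 = 446.87 m.
Total head at PZ-12: h = 467.24 − 16.50 = 450.74 m.
Head difference: h(PZ-6) − h(PZ-12) = 446.87 − 450.74 = -3.87 m.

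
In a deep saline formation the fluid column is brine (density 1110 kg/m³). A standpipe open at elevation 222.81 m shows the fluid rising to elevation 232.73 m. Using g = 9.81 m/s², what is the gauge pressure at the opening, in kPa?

Pressure head ψ = h − z = 232.73 − 222.81 = 9.92 m.
P = ρgψ = 1110 × 9.81 × 9.92 = 108020 Pa ≈ 108 kPa.

P ≈ 108 kPa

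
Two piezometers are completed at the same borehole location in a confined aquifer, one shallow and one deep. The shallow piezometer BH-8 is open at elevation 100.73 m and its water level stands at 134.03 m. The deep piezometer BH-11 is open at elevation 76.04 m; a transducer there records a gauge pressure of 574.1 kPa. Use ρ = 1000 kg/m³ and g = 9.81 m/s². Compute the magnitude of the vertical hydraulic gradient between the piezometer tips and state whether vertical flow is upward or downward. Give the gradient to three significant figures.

|i_v| ≈ 0.0215; vertical flow is upward

Total head at BH-8: h = 134.03 m (water level in the standpipe).
Pressure head at BH-11: ψ = P/(ρg) = 574.1×1000 / (1000 × 9.81) = 58.52 m.
Total head at BH-11: h = z + ψ = 76.04 + 58.52 = 134.56 m.
Δh = h(BH-8) − h(BH-11) = 134.03 − 134.56 = -0.53 m.
Vertical separation Δz = 100.73 − 76.04 = 24.69 m.
|i_v| = |Δh| / Δz = 0.53 / 24.69 = 0.0215.
Head is higher in the deep piezometer, so vertical flow is upward (discharge condition).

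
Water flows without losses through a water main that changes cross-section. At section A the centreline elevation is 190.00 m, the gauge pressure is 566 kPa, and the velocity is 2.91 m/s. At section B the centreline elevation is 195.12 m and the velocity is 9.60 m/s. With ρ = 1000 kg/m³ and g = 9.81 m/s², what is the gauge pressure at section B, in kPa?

Pressure head at A: ψ₁ = P₁/(ρg) = 566×1000 / (1000 × 9.81) = 57.70 m.
Velocity heads: v₁²/2g = 2.91²/19.62 = 0.432 m; v₂²/2g = 9.60²/19.62 = 4.697 m.
Total head H = z₁ + ψ₁ + v₁²/2g = 190.00 + 57.70 + 0.432 = 248.13 m.
ψ₂ = H − z₂ − v₂²/2g = 248.13 − 195.12 − 4.697 = 48.31 m.
P₂ = ρgψ₂ = 1000 × 9.81 × 48.31 ≈ 474 kPa.

P₂ ≈ 474 kPa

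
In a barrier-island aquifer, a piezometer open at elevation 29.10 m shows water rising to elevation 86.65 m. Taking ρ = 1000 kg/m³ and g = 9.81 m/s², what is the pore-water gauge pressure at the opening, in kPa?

P ≈ 565 kPa

Pressure head ψ = h − z = 86.65 − 29.10 = 57.55 m.
P = ρgψ = 1000 × 9.81 × 57.55 = 564566 Pa ≈ 565 kPa.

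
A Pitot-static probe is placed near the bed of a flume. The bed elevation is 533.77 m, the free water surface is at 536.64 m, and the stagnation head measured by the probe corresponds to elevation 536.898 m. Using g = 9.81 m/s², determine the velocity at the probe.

Near the bed, under hydrostatic conditions, the piezometric head (z + ψ) equals the free-surface elevation, 536.64 m.
Velocity head = total − piezometric = 536.898 − 536.64 = 0.258 m.
v = √(2g·h_v) = √(2 × 9.81 × 0.258) = 2.25 m/s.

v ≈ 2.25 m/s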